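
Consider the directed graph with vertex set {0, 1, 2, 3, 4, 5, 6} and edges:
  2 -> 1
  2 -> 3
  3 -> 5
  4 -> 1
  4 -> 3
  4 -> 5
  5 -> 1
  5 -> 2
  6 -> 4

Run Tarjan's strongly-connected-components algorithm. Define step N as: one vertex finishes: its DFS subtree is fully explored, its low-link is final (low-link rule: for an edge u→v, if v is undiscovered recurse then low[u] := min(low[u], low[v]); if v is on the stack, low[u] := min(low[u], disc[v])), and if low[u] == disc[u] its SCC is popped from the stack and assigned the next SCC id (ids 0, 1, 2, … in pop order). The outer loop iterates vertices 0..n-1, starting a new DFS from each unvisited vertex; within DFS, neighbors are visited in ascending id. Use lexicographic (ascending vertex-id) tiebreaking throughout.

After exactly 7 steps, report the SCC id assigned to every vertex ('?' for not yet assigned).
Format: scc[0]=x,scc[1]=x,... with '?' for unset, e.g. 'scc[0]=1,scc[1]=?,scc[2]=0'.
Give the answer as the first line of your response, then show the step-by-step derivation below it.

scc[0]=0,scc[1]=1,scc[2]=2,scc[3]=2,scc[4]=3,scc[5]=2,scc[6]=4

step 1: low=(low[0]=0,low[1]=?,low[2]=?,low[3]=?,low[4]=?,low[5]=?,low[6]=?); scc=(scc[0]=0,scc[1]=?,scc[2]=?,scc[3]=?,scc[4]=?,scc[5]=?,scc[6]=?)
step 2: low=(low[0]=0,low[1]=1,low[2]=?,low[3]=?,low[4]=?,low[5]=?,low[6]=?); scc=(scc[0]=0,scc[1]=1,scc[2]=?,scc[3]=?,scc[4]=?,scc[5]=?,scc[6]=?)
step 3: low=(low[0]=0,low[1]=1,low[2]=2,low[3]=3,low[4]=?,low[5]=2,low[6]=?); scc=(scc[0]=0,scc[1]=1,scc[2]=?,scc[3]=?,scc[4]=?,scc[5]=?,scc[6]=?)
step 4: low=(low[0]=0,low[1]=1,low[2]=2,low[3]=2,low[4]=?,low[5]=2,low[6]=?); scc=(scc[0]=0,scc[1]=1,scc[2]=?,scc[3]=?,scc[4]=?,scc[5]=?,scc[6]=?)
step 5: low=(low[0]=0,low[1]=1,low[2]=2,low[3]=2,low[4]=?,low[5]=2,low[6]=?); scc=(scc[0]=0,scc[1]=1,scc[2]=2,scc[3]=2,scc[4]=?,scc[5]=2,scc[6]=?)
step 6: low=(low[0]=0,low[1]=1,low[2]=2,low[3]=2,low[4]=5,low[5]=2,low[6]=?); scc=(scc[0]=0,scc[1]=1,scc[2]=2,scc[3]=2,scc[4]=3,scc[5]=2,scc[6]=?)
step 7: low=(low[0]=0,low[1]=1,low[2]=2,low[3]=2,low[4]=5,low[5]=2,low[6]=6); scc=(scc[0]=0,scc[1]=1,scc[2]=2,scc[3]=2,scc[4]=3,scc[5]=2,scc[6]=4)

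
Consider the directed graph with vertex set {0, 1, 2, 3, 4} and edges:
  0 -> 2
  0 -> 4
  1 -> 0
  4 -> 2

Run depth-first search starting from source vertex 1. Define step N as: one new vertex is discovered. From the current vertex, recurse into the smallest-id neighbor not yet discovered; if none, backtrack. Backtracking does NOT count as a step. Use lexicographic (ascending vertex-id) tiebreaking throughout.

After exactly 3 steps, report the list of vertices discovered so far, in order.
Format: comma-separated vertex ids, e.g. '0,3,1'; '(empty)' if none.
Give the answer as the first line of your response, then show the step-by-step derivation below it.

1,0,2

step 1: discover 1; path=1; order=1
step 2: discover 0; path=1>0; order=1,0
step 3: discover 2; path=1>0>2; order=1,0,2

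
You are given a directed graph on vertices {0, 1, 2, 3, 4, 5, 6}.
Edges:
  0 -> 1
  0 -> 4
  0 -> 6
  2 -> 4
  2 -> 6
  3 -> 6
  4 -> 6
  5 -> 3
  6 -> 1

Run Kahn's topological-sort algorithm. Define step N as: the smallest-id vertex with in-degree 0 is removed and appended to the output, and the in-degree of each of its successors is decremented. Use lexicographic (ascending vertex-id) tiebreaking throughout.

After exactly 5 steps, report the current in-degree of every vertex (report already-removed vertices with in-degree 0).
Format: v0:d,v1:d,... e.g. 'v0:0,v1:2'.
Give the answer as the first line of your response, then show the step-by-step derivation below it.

v0:0,v1:1,v2:0,v3:0,v4:0,v5:0,v6:0

step 1: output 0; order=[0]; indeg=(0,1,0,1,1,0,3)
step 2: output 2; order=[0,2]; indeg=(0,1,0,1,0,0,2)
step 3: output 4; order=[0,2,4]; indeg=(0,1,0,1,0,0,1)
step 4: output 5; order=[0,2,4,5]; indeg=(0,1,0,0,0,0,1)
step 5: output 3; order=[0,2,4,5,3]; indeg=(0,1,0,0,0,0,0)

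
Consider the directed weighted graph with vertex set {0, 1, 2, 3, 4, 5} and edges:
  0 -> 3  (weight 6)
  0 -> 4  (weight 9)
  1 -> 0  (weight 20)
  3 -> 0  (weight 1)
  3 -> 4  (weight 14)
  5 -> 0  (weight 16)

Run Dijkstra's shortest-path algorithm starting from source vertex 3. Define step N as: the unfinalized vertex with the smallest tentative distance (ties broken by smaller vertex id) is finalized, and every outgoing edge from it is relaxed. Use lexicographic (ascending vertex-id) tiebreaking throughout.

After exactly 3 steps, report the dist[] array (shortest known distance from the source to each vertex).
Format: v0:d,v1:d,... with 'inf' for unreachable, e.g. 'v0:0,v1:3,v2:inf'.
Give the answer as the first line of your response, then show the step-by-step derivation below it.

v0:1,v1:inf,v2:inf,v3:0,v4:10,v5:inf

step 1: dist = v0:1,v1:inf,v2:inf,v3:0,v4:14,v5:inf
step 2: dist = v0:1,v1:inf,v2:inf,v3:0,v4:10,v5:inf
step 3: dist = v0:1,v1:inf,v2:inf,v3:0,v4:10,v5:inf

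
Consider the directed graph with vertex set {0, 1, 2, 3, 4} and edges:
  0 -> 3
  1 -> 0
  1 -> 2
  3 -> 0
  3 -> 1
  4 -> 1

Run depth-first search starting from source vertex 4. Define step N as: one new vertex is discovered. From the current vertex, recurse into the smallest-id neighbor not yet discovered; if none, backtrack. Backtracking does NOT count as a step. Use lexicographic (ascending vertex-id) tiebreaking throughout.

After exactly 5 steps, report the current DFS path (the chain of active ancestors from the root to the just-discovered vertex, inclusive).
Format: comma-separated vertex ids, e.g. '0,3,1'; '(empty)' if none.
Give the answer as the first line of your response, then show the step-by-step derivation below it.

4,1,2

step 1: discover 4; path=4; order=4
step 2: discover 1; path=4>1; order=4,1
step 3: discover 0; path=4>1>0; order=4,1,0
step 4: discover 3; path=4>1>0>3; order=4,1,0,3
step 5: discover 2; path=4>1>2; order=4,1,0,3,2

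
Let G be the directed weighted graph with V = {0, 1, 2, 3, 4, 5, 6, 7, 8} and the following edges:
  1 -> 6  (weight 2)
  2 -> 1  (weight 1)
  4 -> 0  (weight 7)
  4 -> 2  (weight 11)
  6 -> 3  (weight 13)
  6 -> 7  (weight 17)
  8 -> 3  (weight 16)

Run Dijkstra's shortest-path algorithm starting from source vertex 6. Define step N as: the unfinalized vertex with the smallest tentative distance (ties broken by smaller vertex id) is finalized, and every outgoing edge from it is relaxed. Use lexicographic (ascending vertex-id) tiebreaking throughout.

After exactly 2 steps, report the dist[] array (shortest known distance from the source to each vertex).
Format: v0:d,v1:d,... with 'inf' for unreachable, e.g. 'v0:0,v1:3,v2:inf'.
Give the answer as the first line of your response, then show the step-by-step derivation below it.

v0:inf,v1:inf,v2:inf,v3:13,v4:inf,v5:inf,v6:0,v7:17,v8:inf

step 1: dist = v0:inf,v1:inf,v2:inf,v3:13,v4:inf,v5:inf,v6:0,v7:17,v8:inf
step 2: dist = v0:inf,v1:inf,v2:inf,v3:13,v4:inf,v5:inf,v6:0,v7:17,v8:inf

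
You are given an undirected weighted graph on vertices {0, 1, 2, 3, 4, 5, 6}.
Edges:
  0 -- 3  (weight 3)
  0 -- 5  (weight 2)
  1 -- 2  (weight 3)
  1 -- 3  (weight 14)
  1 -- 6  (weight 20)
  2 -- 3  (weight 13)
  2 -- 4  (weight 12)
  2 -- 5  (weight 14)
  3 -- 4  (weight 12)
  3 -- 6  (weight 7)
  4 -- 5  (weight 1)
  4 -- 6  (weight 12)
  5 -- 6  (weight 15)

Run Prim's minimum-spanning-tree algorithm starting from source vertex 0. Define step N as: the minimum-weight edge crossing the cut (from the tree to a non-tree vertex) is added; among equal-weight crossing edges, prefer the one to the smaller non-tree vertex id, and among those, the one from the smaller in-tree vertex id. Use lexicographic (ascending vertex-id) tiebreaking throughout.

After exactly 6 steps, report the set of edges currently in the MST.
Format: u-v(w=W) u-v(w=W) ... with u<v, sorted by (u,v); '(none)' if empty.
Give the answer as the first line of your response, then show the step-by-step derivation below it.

0-3(w=3) 0-5(w=2) 1-2(w=3) 2-4(w=12) 3-6(w=7) 4-5(w=1)

step 1: add edge 0-5 (w=2); MST = {0-5(w=2)}
step 2: add edge 4-5 (w=1); MST = {0-5(w=2) 4-5(w=1)}
step 3: add edge 0-3 (w=3); MST = {0-3(w=3) 0-5(w=2) 4-5(w=1)}
step 4: add edge 3-6 (w=7); MST = {0-3(w=3) 0-5(w=2) 3-6(w=7) 4-5(w=1)}
step 5: add edge 2-4 (w=12); MST = {0-3(w=3) 0-5(w=2) 2-4(w=12) 3-6(w=7) 4-5(w=1)}
step 6: add edge 1-2 (w=3); MST = {0-3(w=3) 0-5(w=2) 1-2(w=3) 2-4(w=12) 3-6(w=7) 4-5(w=1)}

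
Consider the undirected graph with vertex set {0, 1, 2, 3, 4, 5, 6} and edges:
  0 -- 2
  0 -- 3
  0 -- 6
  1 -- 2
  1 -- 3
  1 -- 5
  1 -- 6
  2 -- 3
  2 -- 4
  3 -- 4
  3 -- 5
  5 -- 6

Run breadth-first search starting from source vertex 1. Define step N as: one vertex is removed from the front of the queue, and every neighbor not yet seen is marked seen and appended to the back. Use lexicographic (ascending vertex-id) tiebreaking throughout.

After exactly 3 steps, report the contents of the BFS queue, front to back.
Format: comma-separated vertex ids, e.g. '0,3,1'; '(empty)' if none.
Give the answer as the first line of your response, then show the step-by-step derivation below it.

5,6,0,4

step 1: dequeue 1; queue=[2,3,5,6]; order=1
step 2: dequeue 2; queue=[3,5,6,0,4]; order=1,2
step 3: dequeue 3; queue=[5,6,0,4]; order=1,2,3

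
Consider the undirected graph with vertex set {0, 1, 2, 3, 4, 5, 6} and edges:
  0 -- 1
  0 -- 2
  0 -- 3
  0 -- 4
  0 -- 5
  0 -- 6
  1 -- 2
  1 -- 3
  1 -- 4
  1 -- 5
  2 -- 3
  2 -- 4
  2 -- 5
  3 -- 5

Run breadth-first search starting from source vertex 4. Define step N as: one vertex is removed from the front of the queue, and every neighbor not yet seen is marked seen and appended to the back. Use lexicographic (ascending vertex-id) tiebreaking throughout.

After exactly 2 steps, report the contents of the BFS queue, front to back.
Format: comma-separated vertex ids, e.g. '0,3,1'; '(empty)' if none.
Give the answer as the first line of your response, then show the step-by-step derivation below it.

1,2,3,5,6

step 1: dequeue 4; queue=[0,1,2]; order=4
step 2: dequeue 0; queue=[1,2,3,5,6]; order=4,0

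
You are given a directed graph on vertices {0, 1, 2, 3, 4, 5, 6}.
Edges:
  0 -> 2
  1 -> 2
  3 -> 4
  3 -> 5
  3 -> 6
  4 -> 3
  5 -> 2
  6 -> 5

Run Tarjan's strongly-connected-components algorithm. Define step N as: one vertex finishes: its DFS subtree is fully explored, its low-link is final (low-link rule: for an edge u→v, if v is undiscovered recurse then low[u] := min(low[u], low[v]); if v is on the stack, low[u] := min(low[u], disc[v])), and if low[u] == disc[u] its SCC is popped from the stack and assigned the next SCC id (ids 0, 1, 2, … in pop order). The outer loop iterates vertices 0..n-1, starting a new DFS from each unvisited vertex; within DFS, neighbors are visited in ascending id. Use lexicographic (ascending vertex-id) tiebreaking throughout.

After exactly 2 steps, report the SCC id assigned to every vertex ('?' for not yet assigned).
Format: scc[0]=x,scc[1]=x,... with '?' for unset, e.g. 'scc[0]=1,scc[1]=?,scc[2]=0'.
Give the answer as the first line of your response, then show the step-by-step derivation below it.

scc[0]=1,scc[1]=?,scc[2]=0,scc[3]=?,scc[4]=?,scc[5]=?,scc[6]=?

step 1: low=(low[0]=0,low[1]=?,low[2]=1,low[3]=?,low[4]=?,low[5]=?,low[6]=?); scc=(scc[0]=?,scc[1]=?,scc[2]=0,scc[3]=?,scc[4]=?,scc[5]=?,scc[6]=?)
step 2: low=(low[0]=0,low[1]=?,low[2]=1,low[3]=?,low[4]=?,low[5]=?,low[6]=?); scc=(scc[0]=1,scc[1]=?,scc[2]=0,scc[3]=?,scc[4]=?,scc[5]=?,scc[6]=?)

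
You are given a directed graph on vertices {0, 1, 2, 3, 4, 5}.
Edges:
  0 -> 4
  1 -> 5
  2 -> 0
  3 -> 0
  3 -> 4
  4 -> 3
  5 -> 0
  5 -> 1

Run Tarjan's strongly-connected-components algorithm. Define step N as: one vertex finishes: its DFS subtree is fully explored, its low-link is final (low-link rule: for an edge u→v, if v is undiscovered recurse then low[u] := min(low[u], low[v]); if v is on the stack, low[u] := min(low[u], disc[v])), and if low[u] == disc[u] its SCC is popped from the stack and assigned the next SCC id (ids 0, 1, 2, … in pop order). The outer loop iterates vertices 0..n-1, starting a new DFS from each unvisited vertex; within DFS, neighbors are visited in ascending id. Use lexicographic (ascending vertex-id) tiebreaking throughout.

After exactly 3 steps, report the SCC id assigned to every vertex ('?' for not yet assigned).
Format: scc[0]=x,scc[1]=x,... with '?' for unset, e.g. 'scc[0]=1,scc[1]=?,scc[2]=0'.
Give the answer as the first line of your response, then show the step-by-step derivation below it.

scc[0]=0,scc[1]=?,scc[2]=?,scc[3]=0,scc[4]=0,scc[5]=?

step 1: low=(low[0]=0,low[1]=?,low[2]=?,low[3]=0,low[4]=1,low[5]=?); scc=(scc[0]=?,scc[1]=?,scc[2]=?,scc[3]=?,scc[4]=?,scc[5]=?)
step 2: low=(low[0]=0,low[1]=?,low[2]=?,low[3]=0,low[4]=0,low[5]=?); scc=(scc[0]=?,scc[1]=?,scc[2]=?,scc[3]=?,scc[4]=?,scc[5]=?)
step 3: low=(low[0]=0,low[1]=?,low[2]=?,low[3]=0,low[4]=0,low[5]=?); scc=(scc[0]=0,scc[1]=?,scc[2]=?,scc[3]=0,scc[4]=0,scc[5]=?)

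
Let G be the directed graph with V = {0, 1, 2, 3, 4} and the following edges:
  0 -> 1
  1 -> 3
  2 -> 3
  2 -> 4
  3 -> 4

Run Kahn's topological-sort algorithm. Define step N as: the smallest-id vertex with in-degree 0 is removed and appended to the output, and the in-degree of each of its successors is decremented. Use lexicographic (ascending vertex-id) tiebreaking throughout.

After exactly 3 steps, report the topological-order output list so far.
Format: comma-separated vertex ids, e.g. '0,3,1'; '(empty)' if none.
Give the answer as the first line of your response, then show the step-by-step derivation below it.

0,1,2

step 1: output 0; order=[0]; indeg=(0,0,0,2,2)
step 2: output 1; order=[0,1]; indeg=(0,0,0,1,2)
step 3: output 2; order=[0,1,2]; indeg=(0,0,0,0,1)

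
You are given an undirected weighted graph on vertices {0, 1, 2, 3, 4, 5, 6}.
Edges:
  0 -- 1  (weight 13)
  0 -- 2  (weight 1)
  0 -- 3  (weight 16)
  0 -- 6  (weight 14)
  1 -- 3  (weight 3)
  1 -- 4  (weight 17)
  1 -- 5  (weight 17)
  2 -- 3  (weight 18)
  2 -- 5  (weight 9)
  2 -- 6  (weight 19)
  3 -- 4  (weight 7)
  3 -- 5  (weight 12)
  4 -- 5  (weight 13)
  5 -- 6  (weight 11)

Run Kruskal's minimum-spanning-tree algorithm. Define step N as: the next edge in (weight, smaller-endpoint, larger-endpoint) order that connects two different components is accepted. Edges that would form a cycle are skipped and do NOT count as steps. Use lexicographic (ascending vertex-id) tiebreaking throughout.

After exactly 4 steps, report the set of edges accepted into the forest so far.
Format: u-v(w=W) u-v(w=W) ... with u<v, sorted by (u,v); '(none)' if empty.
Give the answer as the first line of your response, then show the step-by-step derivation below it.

0-2(w=1) 1-3(w=3) 2-5(w=9) 3-4(w=7)

step 1: add edge 0-2 (w=1); MST = {0-2(w=1)}
step 2: add edge 1-3 (w=3); MST = {0-2(w=1) 1-3(w=3)}
step 3: add edge 3-4 (w=7); MST = {0-2(w=1) 1-3(w=3) 3-4(w=7)}
step 4: add edge 2-5 (w=9); MST = {0-2(w=1) 1-3(w=3) 2-5(w=9) 3-4(w=7)}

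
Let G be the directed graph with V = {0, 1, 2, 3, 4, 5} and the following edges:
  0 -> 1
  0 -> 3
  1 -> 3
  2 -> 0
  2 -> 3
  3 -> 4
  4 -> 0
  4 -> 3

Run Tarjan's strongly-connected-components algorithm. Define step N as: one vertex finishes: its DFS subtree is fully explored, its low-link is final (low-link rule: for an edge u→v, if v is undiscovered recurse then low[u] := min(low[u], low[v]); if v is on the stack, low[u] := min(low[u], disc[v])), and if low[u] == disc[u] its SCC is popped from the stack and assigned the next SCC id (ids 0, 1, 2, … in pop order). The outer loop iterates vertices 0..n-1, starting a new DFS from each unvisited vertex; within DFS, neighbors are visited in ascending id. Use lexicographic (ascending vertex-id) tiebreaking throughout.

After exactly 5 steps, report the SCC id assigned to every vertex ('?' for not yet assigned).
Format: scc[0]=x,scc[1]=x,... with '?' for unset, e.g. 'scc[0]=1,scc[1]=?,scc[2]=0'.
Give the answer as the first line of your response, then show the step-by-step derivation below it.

scc[0]=0,scc[1]=0,scc[2]=1,scc[3]=0,scc[4]=0,scc[5]=?

step 1: low=(low[0]=0,low[1]=1,low[2]=?,low[3]=2,low[4]=0,low[5]=?); scc=(scc[0]=?,scc[1]=?,scc[2]=?,scc[3]=?,scc[4]=?,scc[5]=?)
step 2: low=(low[0]=0,low[1]=1,low[2]=?,low[3]=0,low[4]=0,low[5]=?); scc=(scc[0]=?,scc[1]=?,scc[2]=?,scc[3]=?,scc[4]=?,scc[5]=?)
step 3: low=(low[0]=0,low[1]=0,low[2]=?,low[3]=0,low[4]=0,low[5]=?); scc=(scc[0]=?,scc[1]=?,scc[2]=?,scc[3]=?,scc[4]=?,scc[5]=?)
step 4: low=(low[0]=0,low[1]=0,low[2]=?,low[3]=0,low[4]=0,low[5]=?); scc=(scc[0]=0,scc[1]=0,scc[2]=?,scc[3]=0,scc[4]=0,scc[5]=?)
step 5: low=(low[0]=0,low[1]=0,low[2]=4,low[3]=0,low[4]=0,low[5]=?); scc=(scc[0]=0,scc[1]=0,scc[2]=1,scc[3]=0,scc[4]=0,scc[5]=?)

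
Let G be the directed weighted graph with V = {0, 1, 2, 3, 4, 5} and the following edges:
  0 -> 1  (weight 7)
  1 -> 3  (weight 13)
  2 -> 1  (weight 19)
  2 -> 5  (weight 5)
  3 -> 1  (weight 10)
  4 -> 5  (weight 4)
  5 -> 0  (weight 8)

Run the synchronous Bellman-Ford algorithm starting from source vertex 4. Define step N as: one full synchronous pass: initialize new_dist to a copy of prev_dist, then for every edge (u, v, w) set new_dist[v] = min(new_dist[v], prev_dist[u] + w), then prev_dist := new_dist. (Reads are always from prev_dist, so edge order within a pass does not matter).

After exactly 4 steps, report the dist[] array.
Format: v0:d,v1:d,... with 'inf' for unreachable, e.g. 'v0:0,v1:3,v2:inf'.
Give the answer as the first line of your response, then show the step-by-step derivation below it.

v0:12,v1:19,v2:inf,v3:32,v4:0,v5:4

step 1: dist = v0:inf,v1:inf,v2:inf,v3:inf,v4:0,v5:4
step 2: dist = v0:12,v1:inf,v2:inf,v3:inf,v4:0,v5:4
step 3: dist = v0:12,v1:19,v2:inf,v3:inf,v4:0,v5:4
step 4: dist = v0:12,v1:19,v2:inf,v3:32,v4:0,v5:4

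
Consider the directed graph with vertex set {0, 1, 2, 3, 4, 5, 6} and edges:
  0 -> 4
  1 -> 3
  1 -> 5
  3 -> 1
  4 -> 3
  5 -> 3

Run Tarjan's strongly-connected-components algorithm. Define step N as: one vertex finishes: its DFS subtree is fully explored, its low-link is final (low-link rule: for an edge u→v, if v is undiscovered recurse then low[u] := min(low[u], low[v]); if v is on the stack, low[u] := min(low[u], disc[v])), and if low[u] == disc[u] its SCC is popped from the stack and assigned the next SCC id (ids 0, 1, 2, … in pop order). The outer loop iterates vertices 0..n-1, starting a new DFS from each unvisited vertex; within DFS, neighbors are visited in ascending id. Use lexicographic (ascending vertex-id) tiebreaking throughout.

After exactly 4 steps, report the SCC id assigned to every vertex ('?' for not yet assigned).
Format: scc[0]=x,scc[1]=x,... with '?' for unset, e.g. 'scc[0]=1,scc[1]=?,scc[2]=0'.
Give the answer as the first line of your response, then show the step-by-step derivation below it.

scc[0]=?,scc[1]=0,scc[2]=?,scc[3]=0,scc[4]=1,scc[5]=0,scc[6]=?

step 1: low=(low[0]=0,low[1]=2,low[2]=?,low[3]=2,low[4]=1,low[5]=2,low[6]=?); scc=(scc[0]=?,scc[1]=?,scc[2]=?,scc[3]=?,scc[4]=?,scc[5]=?,scc[6]=?)
step 2: low=(low[0]=0,low[1]=2,low[2]=?,low[3]=2,low[4]=1,low[5]=2,low[6]=?); scc=(scc[0]=?,scc[1]=?,scc[2]=?,scc[3]=?,scc[4]=?,scc[5]=?,scc[6]=?)
step 3: low=(low[0]=0,low[1]=2,low[2]=?,low[3]=2,low[4]=1,low[5]=2,low[6]=?); scc=(scc[0]=?,scc[1]=0,scc[2]=?,scc[3]=0,scc[4]=?,scc[5]=0,scc[6]=?)
step 4: low=(low[0]=0,low[1]=2,low[2]=?,low[3]=2,low[4]=1,low[5]=2,low[6]=?); scc=(scc[0]=?,scc[1]=0,scc[2]=?,scc[3]=0,scc[4]=1,scc[5]=0,scc[6]=?)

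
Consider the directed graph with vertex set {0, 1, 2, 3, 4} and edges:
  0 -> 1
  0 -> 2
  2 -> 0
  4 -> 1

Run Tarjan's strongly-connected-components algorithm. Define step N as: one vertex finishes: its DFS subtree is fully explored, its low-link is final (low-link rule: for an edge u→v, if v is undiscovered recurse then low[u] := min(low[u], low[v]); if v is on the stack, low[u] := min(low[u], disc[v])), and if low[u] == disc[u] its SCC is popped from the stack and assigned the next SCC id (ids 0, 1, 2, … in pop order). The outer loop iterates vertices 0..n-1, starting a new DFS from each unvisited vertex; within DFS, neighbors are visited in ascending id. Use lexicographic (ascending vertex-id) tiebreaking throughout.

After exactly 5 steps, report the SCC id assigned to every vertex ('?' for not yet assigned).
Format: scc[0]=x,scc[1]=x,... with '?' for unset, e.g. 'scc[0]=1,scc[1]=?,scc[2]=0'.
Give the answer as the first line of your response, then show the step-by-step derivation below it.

scc[0]=1,scc[1]=0,scc[2]=1,scc[3]=2,scc[4]=3

step 1: low=(low[0]=0,low[1]=1,low[2]=?,low[3]=?,low[4]=?); scc=(scc[0]=?,scc[1]=0,scc[2]=?,scc[3]=?,scc[4]=?)
step 2: low=(low[0]=0,low[1]=1,low[2]=0,low[3]=?,low[4]=?); scc=(scc[0]=?,scc[1]=0,scc[2]=?,scc[3]=?,scc[4]=?)
step 3: low=(low[0]=0,low[1]=1,low[2]=0,low[3]=?,low[4]=?); scc=(scc[0]=1,scc[1]=0,scc[2]=1,scc[3]=?,scc[4]=?)
step 4: low=(low[0]=0,low[1]=1,low[2]=0,low[3]=3,low[4]=?); scc=(scc[0]=1,scc[1]=0,scc[2]=1,scc[3]=2,scc[4]=?)
step 5: low=(low[0]=0,low[1]=1,low[2]=0,low[3]=3,low[4]=4); scc=(scc[0]=1,scc[1]=0,scc[2]=1,scc[3]=2,scc[4]=3)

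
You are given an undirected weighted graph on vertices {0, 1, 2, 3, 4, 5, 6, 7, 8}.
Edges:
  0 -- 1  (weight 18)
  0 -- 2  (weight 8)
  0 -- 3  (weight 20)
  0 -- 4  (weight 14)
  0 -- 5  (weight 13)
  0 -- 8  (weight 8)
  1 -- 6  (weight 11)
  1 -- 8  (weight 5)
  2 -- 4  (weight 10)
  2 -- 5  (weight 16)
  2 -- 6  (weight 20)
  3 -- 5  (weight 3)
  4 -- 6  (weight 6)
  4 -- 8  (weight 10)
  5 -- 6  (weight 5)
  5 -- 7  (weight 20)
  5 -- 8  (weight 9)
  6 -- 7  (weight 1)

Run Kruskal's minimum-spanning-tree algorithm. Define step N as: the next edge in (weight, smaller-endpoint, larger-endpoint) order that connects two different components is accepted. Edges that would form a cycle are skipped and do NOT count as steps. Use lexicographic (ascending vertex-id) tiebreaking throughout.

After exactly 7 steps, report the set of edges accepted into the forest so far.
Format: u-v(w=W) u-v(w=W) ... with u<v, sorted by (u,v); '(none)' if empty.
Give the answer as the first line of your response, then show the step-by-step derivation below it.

0-2(w=8) 0-8(w=8) 1-8(w=5) 3-5(w=3) 4-6(w=6) 5-6(w=5) 6-7(w=1)

step 1: add edge 6-7 (w=1); MST = {6-7(w=1)}
step 2: add edge 3-5 (w=3); MST = {3-5(w=3) 6-7(w=1)}
step 3: add edge 1-8 (w=5); MST = {1-8(w=5) 3-5(w=3) 6-7(w=1)}
step 4: add edge 5-6 (w=5); MST = {1-8(w=5) 3-5(w=3) 5-6(w=5) 6-7(w=1)}
step 5: add edge 4-6 (w=6); MST = {1-8(w=5) 3-5(w=3) 4-6(w=6) 5-6(w=5) 6-7(w=1)}
step 6: add edge 0-2 (w=8); MST = {0-2(w=8) 1-8(w=5) 3-5(w=3) 4-6(w=6) 5-6(w=5) 6-7(w=1)}
step 7: add edge 0-8 (w=8); MST = {0-2(w=8) 0-8(w=8) 1-8(w=5) 3-5(w=3) 4-6(w=6) 5-6(w=5) 6-7(w=1)}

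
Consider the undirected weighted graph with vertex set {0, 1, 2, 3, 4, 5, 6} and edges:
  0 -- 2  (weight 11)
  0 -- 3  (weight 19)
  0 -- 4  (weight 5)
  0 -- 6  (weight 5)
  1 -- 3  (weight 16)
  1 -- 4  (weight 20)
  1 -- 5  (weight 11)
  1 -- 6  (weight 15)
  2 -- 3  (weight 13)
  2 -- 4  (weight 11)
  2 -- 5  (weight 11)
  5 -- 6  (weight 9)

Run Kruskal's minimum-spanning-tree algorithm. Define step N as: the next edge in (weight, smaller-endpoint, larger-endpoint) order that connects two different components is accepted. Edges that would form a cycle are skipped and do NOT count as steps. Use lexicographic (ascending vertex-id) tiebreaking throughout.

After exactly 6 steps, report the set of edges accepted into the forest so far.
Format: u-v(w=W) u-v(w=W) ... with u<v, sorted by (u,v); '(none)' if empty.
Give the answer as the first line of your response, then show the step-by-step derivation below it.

0-2(w=11) 0-4(w=5) 0-6(w=5) 1-5(w=11) 2-3(w=13) 5-6(w=9)

step 1: add edge 0-4 (w=5); MST = {0-4(w=5)}
step 2: add edge 0-6 (w=5); MST = {0-4(w=5) 0-6(w=5)}
step 3: add edge 5-6 (w=9); MST = {0-4(w=5) 0-6(w=5) 5-6(w=9)}
step 4: add edge 0-2 (w=11); MST = {0-2(w=11) 0-4(w=5) 0-6(w=5) 5-6(w=9)}
step 5: add edge 1-5 (w=11); MST = {0-2(w=11) 0-4(w=5) 0-6(w=5) 1-5(w=11) 5-6(w=9)}
step 6: add edge 2-3 (w=13); MST = {0-2(w=11) 0-4(w=5) 0-6(w=5) 1-5(w=11) 2-3(w=13) 5-6(w=9)}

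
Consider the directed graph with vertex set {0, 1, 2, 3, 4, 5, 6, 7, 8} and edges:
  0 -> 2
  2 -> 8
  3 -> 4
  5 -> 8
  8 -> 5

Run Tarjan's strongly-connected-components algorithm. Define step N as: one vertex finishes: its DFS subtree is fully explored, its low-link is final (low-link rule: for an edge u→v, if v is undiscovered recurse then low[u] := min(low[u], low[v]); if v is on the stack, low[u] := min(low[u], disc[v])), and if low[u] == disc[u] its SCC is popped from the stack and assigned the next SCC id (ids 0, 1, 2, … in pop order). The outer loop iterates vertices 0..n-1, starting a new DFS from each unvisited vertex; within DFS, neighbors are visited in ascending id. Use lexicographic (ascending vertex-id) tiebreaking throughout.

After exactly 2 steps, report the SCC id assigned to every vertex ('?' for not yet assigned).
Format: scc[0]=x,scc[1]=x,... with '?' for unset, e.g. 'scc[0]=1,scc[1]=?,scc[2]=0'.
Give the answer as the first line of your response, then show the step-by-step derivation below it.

scc[0]=?,scc[1]=?,scc[2]=?,scc[3]=?,scc[4]=?,scc[5]=0,scc[6]=?,scc[7]=?,scc[8]=0

step 1: low=(low[0]=0,low[1]=?,low[2]=1,low[3]=?,low[4]=?,low[5]=2,low[6]=?,low[7]=?,low[8]=2); scc=(scc[0]=?,scc[1]=?,scc[2]=?,scc[3]=?,scc[4]=?,scc[5]=?,scc[6]=?,scc[7]=?,scc[8]=?)
step 2: low=(low[0]=0,low[1]=?,low[2]=1,low[3]=?,low[4]=?,low[5]=2,low[6]=?,low[7]=?,low[8]=2); scc=(scc[0]=?,scc[1]=?,scc[2]=?,scc[3]=?,scc[4]=?,scc[5]=0,scc[6]=?,scc[7]=?,scc[8]=0)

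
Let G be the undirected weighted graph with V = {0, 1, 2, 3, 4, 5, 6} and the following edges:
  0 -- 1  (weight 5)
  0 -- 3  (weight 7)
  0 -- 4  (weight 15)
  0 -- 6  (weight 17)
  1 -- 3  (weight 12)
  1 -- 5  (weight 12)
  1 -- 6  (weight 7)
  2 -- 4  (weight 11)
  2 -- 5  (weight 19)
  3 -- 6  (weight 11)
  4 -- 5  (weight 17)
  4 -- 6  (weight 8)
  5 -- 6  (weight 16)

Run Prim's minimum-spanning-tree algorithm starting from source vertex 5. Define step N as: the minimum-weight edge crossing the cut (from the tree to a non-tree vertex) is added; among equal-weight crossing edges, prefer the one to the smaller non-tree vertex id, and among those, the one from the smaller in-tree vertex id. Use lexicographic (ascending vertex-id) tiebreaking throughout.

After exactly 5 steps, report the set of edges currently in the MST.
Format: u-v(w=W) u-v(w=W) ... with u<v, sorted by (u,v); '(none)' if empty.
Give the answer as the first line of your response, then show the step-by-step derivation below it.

0-1(w=5) 0-3(w=7) 1-5(w=12) 1-6(w=7) 4-6(w=8)

step 1: add edge 1-5 (w=12); MST = {1-5(w=12)}
step 2: add edge 0-1 (w=5); MST = {0-1(w=5) 1-5(w=12)}
step 3: add edge 0-3 (w=7); MST = {0-1(w=5) 0-3(w=7) 1-5(w=12)}
step 4: add edge 1-6 (w=7); MST = {0-1(w=5) 0-3(w=7) 1-5(w=12) 1-6(w=7)}
step 5: add edge 4-6 (w=8); MST = {0-1(w=5) 0-3(w=7) 1-5(w=12) 1-6(w=7) 4-6(w=8)}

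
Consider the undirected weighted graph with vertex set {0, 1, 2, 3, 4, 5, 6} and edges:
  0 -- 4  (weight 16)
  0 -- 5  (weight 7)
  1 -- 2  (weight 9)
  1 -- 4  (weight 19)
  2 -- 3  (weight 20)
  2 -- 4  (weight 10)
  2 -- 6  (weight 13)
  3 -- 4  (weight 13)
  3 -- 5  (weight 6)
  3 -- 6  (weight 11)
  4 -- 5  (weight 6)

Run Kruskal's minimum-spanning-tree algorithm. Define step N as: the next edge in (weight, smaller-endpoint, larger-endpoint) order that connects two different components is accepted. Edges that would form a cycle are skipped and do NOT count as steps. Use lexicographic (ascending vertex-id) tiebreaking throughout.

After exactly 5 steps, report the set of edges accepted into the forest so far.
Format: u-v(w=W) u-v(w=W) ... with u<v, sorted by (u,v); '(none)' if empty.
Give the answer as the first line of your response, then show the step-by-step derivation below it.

0-5(w=7) 1-2(w=9) 2-4(w=10) 3-5(w=6) 4-5(w=6)

step 1: add edge 3-5 (w=6); MST = {3-5(w=6)}
step 2: add edge 4-5 (w=6); MST = {3-5(w=6) 4-5(w=6)}
step 3: add edge 0-5 (w=7); MST = {0-5(w=7) 3-5(w=6) 4-5(w=6)}
step 4: add edge 1-2 (w=9); MST = {0-5(w=7) 1-2(w=9) 3-5(w=6) 4-5(w=6)}
step 5: add edge 2-4 (w=10); MST = {0-5(w=7) 1-2(w=9) 2-4(w=10) 3-5(w=6) 4-5(w=6)}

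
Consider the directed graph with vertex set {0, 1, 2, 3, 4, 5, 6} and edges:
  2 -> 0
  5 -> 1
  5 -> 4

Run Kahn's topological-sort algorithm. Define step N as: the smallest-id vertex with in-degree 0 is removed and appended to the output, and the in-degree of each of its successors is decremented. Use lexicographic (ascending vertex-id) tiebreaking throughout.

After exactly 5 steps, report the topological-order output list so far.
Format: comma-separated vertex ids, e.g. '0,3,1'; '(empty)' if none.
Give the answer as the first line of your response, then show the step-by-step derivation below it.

2,0,3,5,1

step 1: output 2; order=[2]; indeg=(0,1,0,0,1,0,0)
step 2: output 0; order=[2,0]; indeg=(0,1,0,0,1,0,0)
step 3: output 3; order=[2,0,3]; indeg=(0,1,0,0,1,0,0)
step 4: output 5; order=[2,0,3,5]; indeg=(0,0,0,0,0,0,0)
step 5: output 1; order=[2,0,3,5,1]; indeg=(0,0,0,0,0,0,0)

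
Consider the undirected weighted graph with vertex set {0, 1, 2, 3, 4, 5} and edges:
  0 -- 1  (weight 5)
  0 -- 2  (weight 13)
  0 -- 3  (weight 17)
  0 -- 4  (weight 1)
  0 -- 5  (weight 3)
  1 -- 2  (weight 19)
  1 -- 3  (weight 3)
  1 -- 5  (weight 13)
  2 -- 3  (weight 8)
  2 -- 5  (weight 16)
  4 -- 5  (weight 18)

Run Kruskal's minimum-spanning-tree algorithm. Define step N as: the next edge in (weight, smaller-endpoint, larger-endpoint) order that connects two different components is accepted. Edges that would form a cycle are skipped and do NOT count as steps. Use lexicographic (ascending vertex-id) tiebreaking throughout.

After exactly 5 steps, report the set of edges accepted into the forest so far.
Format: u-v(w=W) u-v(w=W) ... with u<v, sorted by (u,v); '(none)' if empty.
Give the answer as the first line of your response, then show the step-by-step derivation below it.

0-1(w=5) 0-4(w=1) 0-5(w=3) 1-3(w=3) 2-3(w=8)

step 1: add edge 0-4 (w=1); MST = {0-4(w=1)}
step 2: add edge 0-5 (w=3); MST = {0-4(w=1) 0-5(w=3)}
step 3: add edge 1-3 (w=3); MST = {0-4(w=1) 0-5(w=3) 1-3(w=3)}
step 4: add edge 0-1 (w=5); MST = {0-1(w=5) 0-4(w=1) 0-5(w=3) 1-3(w=3)}
step 5: add edge 2-3 (w=8); MST = {0-1(w=5) 0-4(w=1) 0-5(w=3) 1-3(w=3) 2-3(w=8)}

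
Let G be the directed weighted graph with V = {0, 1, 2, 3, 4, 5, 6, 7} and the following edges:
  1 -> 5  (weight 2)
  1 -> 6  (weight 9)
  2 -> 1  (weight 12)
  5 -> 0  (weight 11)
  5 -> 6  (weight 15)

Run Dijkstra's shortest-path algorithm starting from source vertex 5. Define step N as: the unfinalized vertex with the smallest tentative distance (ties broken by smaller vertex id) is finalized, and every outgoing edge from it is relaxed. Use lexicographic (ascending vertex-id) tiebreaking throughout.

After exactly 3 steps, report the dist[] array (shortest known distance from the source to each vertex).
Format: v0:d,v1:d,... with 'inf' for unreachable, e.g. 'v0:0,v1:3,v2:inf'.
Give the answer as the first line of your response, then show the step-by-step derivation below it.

v0:11,v1:inf,v2:inf,v3:inf,v4:inf,v5:0,v6:15,v7:inf

step 1: dist = v0:11,v1:inf,v2:inf,v3:inf,v4:inf,v5:0,v6:15,v7:inf
step 2: dist = v0:11,v1:inf,v2:inf,v3:inf,v4:inf,v5:0,v6:15,v7:inf
step 3: dist = v0:11,v1:inf,v2:inf,v3:inf,v4:inf,v5:0,v6:15,v7:inf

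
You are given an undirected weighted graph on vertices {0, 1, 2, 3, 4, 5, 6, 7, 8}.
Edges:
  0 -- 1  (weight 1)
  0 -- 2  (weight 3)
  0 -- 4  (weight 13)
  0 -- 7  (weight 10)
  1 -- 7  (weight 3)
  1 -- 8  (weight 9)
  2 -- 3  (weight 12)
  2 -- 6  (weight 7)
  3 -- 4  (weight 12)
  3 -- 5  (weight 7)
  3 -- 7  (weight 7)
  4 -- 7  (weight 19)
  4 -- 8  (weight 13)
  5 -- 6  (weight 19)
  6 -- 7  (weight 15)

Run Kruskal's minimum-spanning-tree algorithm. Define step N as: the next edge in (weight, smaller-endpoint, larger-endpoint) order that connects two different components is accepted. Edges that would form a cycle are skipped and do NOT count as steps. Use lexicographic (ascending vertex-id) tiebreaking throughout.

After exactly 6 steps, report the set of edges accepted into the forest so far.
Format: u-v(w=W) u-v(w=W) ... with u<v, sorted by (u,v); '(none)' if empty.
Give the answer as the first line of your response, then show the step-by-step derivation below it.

0-1(w=1) 0-2(w=3) 1-7(w=3) 2-6(w=7) 3-5(w=7) 3-7(w=7)

step 1: add edge 0-1 (w=1); MST = {0-1(w=1)}
step 2: add edge 0-2 (w=3); MST = {0-1(w=1) 0-2(w=3)}
step 3: add edge 1-7 (w=3); MST = {0-1(w=1) 0-2(w=3) 1-7(w=3)}
step 4: add edge 2-6 (w=7); MST = {0-1(w=1) 0-2(w=3) 1-7(w=3) 2-6(w=7)}
step 5: add edge 3-5 (w=7); MST = {0-1(w=1) 0-2(w=3) 1-7(w=3) 2-6(w=7) 3-5(w=7)}
step 6: add edge 3-7 (w=7); MST = {0-1(w=1) 0-2(w=3) 1-7(w=3) 2-6(w=7) 3-5(w=7) 3-7(w=7)}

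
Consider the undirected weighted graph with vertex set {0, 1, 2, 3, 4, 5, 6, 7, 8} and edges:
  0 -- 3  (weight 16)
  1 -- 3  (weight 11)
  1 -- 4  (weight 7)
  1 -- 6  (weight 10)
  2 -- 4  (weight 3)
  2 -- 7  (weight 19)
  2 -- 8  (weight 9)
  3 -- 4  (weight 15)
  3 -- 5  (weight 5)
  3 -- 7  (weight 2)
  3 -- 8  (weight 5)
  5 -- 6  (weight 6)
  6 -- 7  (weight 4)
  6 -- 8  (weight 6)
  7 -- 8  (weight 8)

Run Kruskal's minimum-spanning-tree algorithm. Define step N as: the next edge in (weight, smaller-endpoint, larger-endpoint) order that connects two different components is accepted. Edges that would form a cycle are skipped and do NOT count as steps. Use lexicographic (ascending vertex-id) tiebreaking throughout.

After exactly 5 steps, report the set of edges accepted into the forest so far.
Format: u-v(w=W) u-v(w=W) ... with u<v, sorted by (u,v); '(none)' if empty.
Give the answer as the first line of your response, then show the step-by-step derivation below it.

2-4(w=3) 3-5(w=5) 3-7(w=2) 3-8(w=5) 6-7(w=4)

step 1: add edge 3-7 (w=2); MST = {3-7(w=2)}
step 2: add edge 2-4 (w=3); MST = {2-4(w=3) 3-7(w=2)}
step 3: add edge 6-7 (w=4); MST = {2-4(w=3) 3-7(w=2) 6-7(w=4)}
step 4: add edge 3-5 (w=5); MST = {2-4(w=3) 3-5(w=5) 3-7(w=2) 6-7(w=4)}
step 5: add edge 3-8 (w=5); MST = {2-4(w=3) 3-5(w=5) 3-7(w=2) 3-8(w=5) 6-7(w=4)}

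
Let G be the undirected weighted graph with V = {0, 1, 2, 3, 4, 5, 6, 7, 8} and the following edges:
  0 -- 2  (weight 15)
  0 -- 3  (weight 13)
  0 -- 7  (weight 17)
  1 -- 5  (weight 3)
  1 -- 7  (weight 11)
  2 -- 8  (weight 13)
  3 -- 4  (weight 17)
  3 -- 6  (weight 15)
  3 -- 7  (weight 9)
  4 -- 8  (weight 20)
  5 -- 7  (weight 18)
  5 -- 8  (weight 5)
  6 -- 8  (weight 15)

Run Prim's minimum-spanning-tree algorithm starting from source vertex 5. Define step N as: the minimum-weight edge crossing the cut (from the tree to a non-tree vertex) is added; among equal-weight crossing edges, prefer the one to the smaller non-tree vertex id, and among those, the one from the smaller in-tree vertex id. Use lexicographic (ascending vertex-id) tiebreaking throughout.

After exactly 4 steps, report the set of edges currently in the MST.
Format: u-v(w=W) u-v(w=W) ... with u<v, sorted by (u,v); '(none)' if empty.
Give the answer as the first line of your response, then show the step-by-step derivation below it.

1-5(w=3) 1-7(w=11) 3-7(w=9) 5-8(w=5)

step 1: add edge 1-5 (w=3); MST = {1-5(w=3)}
step 2: add edge 5-8 (w=5); MST = {1-5(w=3) 5-8(w=5)}
step 3: add edge 1-7 (w=11); MST = {1-5(w=3) 1-7(w=11) 5-8(w=5)}
step 4: add edge 3-7 (w=9); MST = {1-5(w=3) 1-7(w=11) 3-7(w=9) 5-8(w=5)}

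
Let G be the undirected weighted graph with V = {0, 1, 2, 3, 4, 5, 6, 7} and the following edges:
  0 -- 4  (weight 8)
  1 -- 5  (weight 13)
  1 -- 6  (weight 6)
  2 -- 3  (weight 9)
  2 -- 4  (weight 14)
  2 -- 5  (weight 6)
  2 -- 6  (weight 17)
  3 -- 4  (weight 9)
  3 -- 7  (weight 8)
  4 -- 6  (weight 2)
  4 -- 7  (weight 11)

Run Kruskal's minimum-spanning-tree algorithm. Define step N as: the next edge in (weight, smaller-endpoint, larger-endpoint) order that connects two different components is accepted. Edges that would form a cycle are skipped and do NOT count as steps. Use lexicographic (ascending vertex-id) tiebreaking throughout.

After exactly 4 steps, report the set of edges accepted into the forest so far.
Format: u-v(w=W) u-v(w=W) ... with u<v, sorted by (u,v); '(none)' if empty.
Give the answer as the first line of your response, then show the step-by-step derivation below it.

0-4(w=8) 1-6(w=6) 2-5(w=6) 4-6(w=2)

step 1: add edge 4-6 (w=2); MST = {4-6(w=2)}
step 2: add edge 1-6 (w=6); MST = {1-6(w=6) 4-6(w=2)}
step 3: add edge 2-5 (w=6); MST = {1-6(w=6) 2-5(w=6) 4-6(w=2)}
step 4: add edge 0-4 (w=8); MST = {0-4(w=8) 1-6(w=6) 2-5(w=6) 4-6(w=2)}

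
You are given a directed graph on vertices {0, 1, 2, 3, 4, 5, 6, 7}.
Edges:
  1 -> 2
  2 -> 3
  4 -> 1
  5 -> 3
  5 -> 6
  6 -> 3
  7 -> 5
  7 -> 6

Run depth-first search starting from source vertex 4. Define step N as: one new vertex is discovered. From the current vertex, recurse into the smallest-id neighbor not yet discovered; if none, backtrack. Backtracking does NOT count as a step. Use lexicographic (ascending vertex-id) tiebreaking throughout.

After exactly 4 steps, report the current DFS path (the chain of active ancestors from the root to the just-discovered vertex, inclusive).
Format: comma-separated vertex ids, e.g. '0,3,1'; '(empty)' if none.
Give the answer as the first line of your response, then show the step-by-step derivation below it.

4,1,2,3

step 1: discover 4; path=4; order=4
step 2: discover 1; path=4>1; order=4,1
step 3: discover 2; path=4>1>2; order=4,1,2
step 4: discover 3; path=4>1>2>3; order=4,1,2,3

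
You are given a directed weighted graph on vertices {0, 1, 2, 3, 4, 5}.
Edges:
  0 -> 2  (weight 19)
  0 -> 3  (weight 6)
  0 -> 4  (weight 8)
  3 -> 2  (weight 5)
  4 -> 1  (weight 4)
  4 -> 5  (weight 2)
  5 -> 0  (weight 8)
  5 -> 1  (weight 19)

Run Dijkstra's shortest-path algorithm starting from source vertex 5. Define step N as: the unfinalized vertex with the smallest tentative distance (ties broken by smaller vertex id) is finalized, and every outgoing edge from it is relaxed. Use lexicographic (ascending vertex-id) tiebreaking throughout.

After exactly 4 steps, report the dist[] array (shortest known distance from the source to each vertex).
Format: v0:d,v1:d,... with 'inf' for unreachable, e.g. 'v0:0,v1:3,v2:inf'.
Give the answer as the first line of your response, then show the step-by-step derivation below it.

v0:8,v1:19,v2:19,v3:14,v4:16,v5:0

step 1: dist = v0:8,v1:19,v2:inf,v3:inf,v4:inf,v5:0
step 2: dist = v0:8,v1:19,v2:27,v3:14,v4:16,v5:0
step 3: dist = v0:8,v1:19,v2:19,v3:14,v4:16,v5:0
step 4: dist = v0:8,v1:19,v2:19,v3:14,v4:16,v5:0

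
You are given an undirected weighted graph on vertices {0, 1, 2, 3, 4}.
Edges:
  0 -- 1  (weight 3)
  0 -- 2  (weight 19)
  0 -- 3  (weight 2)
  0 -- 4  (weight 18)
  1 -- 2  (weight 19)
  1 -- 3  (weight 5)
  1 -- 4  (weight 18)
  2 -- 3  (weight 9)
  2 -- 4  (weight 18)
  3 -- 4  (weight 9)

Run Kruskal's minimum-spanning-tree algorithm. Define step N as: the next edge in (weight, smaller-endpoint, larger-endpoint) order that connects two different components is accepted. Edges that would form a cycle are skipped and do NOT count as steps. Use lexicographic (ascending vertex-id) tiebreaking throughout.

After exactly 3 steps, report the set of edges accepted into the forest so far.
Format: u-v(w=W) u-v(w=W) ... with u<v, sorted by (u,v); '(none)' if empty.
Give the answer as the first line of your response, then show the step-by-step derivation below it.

0-1(w=3) 0-3(w=2) 2-3(w=9)

step 1: add edge 0-3 (w=2); MST = {0-3(w=2)}
step 2: add edge 0-1 (w=3); MST = {0-1(w=3) 0-3(w=2)}
step 3: add edge 2-3 (w=9); MST = {0-1(w=3) 0-3(w=2) 2-3(w=9)}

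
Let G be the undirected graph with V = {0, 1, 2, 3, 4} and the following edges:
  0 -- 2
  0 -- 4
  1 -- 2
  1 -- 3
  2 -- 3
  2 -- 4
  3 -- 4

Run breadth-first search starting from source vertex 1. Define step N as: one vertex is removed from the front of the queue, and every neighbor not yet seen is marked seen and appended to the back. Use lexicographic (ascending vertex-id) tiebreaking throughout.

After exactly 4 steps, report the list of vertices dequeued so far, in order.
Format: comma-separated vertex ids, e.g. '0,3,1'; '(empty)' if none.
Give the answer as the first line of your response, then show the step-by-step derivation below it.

1,2,3,0

step 1: dequeue 1; queue=[2,3]; order=1
step 2: dequeue 2; queue=[3,0,4]; order=1,2
step 3: dequeue 3; queue=[0,4]; order=1,2,3
step 4: dequeue 0; queue=[4]; order=1,2,3,0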